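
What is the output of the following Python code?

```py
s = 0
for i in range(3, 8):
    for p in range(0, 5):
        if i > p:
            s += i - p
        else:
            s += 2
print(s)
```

i=3,p=0: 3>0, s = 0+3 = 3
i=3,p=1: 3>1, s = 3+2 = 5
i=3,p=2: 3>2, s = 5+1 = 6
i=3,p=3: not 3>3, s = 6+2 = 8
i=3,p=4: not 3>4, s = 8+2 = 10
i=4,p=0: 4>0, s = 10+4 = 14
i=4,p=1: 4>1, s = 14+3 = 17
i=4,p=2: 4>2, s = 17+2 = 19
i=4,p=3: 4>3, s = 19+1 = 20
i=4,p=4: not 4>4, s = 20+2 = 22
i=5,p=0: 5>0, s = 22+5 = 27
i=5,p=1: 5>1, s = 27+4 = 31
i=5,p=2: 5>2, s = 31+3 = 34
i=5,p=3: 5>3, s = 34+2 = 36
i=5,p=4: 5>4, s = 36+1 = 37
i=6,p=0: 6>0, s = 37+6 = 43
i=6,p=1: 6>1, s = 43+5 = 48
i=6,p=2: 6>2, s = 48+4 = 52
i=6,p=3: 6>3, s = 52+3 = 55
i=6,p=4: 6>4, s = 55+2 = 57
i=7,p=0: 7>0, s = 57+7 = 64
i=7,p=1: 7>1, s = 64+6 = 70
i=7,p=2: 7>2, s = 70+5 = 75
i=7,p=3: 7>3, s = 75+4 = 79
i=7,p=4: 7>4, s = 79+3 = 82

82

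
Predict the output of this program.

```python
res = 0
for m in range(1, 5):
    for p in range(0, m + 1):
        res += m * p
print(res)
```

m=1,p=0: res = 0+0 = 0
m=1,p=1: res = 0+1 = 1
m=2,p=0: res = 1+0 = 1
m=2,p=1: res = 1+2 = 3
m=2,p=2: res = 3+4 = 7
m=3,p=0: res = 7+0 = 7
m=3,p=1: res = 7+3 = 10
m=3,p=2: res = 10+6 = 16
m=3,p=3: res = 16+9 = 25
m=4,p=0: res = 25+0 = 25
m=4,p=1: res = 25+4 = 29
m=4,p=2: res = 29+8 = 37
m=4,p=3: res = 37+12 = 49
m=4,p=4: res = 49+16 = 65

65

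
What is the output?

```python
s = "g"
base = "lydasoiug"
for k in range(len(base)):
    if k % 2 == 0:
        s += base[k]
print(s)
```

k=0: add 'l' → 'gl'
k=1: skip
k=2: add 'd' → 'gld'
k=3: skip
k=4: add 's' → 'glds'
k=5: skip
k=6: add 'i' → 'gldsi'
k=7: skip
k=8: add 'g' → 'gldsig'

gldsig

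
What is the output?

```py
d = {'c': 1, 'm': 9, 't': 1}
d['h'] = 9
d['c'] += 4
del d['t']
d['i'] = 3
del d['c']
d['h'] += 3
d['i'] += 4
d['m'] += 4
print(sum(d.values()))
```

d['h'] = 9 → {'c': 1, 'm': 9, 't': 1, 'h': 9}
d['c'] = 1+4 = 5 → {'c': 5, 'm': 9, 't': 1, 'h': 9}
del 't' → {'c': 5, 'm': 9, 'h': 9}
d['i'] = 3 → {'c': 5, 'm': 9, 'h': 9, 'i': 3}
del 'c' → {'m': 9, 'h': 9, 'i': 3}
d['h'] = 9+3 = 12 → {'m': 9, 'h': 12, 'i': 3}
d['i'] = 3+4 = 7 → {'m': 9, 'h': 12, 'i': 7}
d['m'] = 9+4 = 13 → {'m': 13, 'h': 12, 'i': 7}
sum of values = 32

32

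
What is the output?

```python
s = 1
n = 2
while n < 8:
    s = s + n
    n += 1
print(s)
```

28

n=2: s = 1+2 = 3
n=3: s = 3+3 = 6
n=4: s = 6+4 = 10
n=5: s = 10+5 = 15
n=6: s = 15+6 = 21
n=7: s = 21+7 = 28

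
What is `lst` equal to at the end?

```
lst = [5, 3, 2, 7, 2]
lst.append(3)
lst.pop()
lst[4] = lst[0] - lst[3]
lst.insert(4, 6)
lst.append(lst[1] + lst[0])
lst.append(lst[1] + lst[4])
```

append 3 → [5, 3, 2, 7, 2, 3]
pop() removes 3 → [5, 3, 2, 7, 2]
lst[4] = lst[0]-lst[3] = 5-7 = -2 → [5, 3, 2, 7, -2]
insert 6 at 4 → [5, 3, 2, 7, 6, -2]
append lst[1]+lst[0] = 3+5 = 8 → [5, 3, 2, 7, 6, -2, 8]
append lst[1]+lst[4] = 3+6 = 9 → [5, 3, 2, 7, 6, -2, 8, 9]

[5, 3, 2, 7, 6, -2, 8, 9]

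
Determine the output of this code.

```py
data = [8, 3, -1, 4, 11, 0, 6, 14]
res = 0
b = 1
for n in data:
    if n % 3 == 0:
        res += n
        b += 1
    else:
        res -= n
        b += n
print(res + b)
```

n=8: not %3==0, res = 0-8 = -8; b=9
n=3: %3==0, res = (-8)+3 = -5; b=10
n=-1: not %3==0, res = (-5)-(-1) = -4; b=9
n=4: not %3==0, res = (-4)-4 = -8; b=13
n=11: not %3==0, res = (-8)-11 = -19; b=24
n=0: %3==0, res = (-19)+0 = -19; b=25
n=6: %3==0, res = (-19)+6 = -13; b=26
n=14: not %3==0, res = (-13)-14 = -27; b=40
res+b = (-27)+40 = 13

13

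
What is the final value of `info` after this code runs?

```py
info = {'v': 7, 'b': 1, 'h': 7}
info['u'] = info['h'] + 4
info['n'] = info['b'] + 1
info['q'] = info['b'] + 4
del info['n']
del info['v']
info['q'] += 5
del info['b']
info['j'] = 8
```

info['u'] = info['h']+4 = 11 → {'v': 7, 'b': 1, 'h': 7, 'u': 11}
info['n'] = info['b']+1 = 2 → {'v': 7, 'b': 1, 'h': 7, 'u': 11, 'n': 2}
info['q'] = info['b']+4 = 5 → {'v': 7, 'b': 1, 'h': 7, 'u': 11, 'n': 2, 'q': 5}
del 'n' → {'v': 7, 'b': 1, 'h': 7, 'u': 11, 'q': 5}
del 'v' → {'b': 1, 'h': 7, 'u': 11, 'q': 5}
info['q'] = 5+5 = 10 → {'b': 1, 'h': 7, 'u': 11, 'q': 10}
del 'b' → {'h': 7, 'u': 11, 'q': 10}
info['j'] = 8 → {'h': 7, 'u': 11, 'q': 10, 'j': 8}

{'h': 7, 'u': 11, 'q': 10, 'j': 8}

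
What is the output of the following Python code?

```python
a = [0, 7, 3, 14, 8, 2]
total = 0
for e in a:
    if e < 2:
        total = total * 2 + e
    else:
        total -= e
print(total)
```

-34

e=0: <2, total = 0*2+0 = 0
e=7: not <2, total = 0-7 = -7
e=3: not <2, total = (-7)-3 = -10
e=14: not <2, total = (-10)-14 = -24
e=8: not <2, total = (-24)-8 = -32
e=2: not <2, total = (-32)-2 = -34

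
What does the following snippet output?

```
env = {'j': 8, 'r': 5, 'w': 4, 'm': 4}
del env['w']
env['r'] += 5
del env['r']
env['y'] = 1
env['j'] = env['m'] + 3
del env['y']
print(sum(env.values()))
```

del 'w' → {'j': 8, 'r': 5, 'm': 4}
env['r'] = 5+5 = 10 → {'j': 8, 'r': 10, 'm': 4}
del 'r' → {'j': 8, 'm': 4}
env['y'] = 1 → {'j': 8, 'm': 4, 'y': 1}
env['j'] = env['m']+3 = 7 → {'j': 7, 'm': 4, 'y': 1}
del 'y' → {'j': 7, 'm': 4}
sum of values = 11

11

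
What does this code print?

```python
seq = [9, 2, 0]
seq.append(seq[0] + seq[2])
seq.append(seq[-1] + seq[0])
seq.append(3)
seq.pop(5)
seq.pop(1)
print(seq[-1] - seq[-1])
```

append seq[0]+seq[2] = 9+0 = 9 → [9, 2, 0, 9]
append seq[-1]+seq[0] = 9+9 = 18 → [9, 2, 0, 9, 18]
append 3 → [9, 2, 0, 9, 18, 3]
pop(5) removes 3 → [9, 2, 0, 9, 18]
pop(1) removes 2 → [9, 0, 9, 18]
seq[-1]-seq[-1] = 18-18 = 0

0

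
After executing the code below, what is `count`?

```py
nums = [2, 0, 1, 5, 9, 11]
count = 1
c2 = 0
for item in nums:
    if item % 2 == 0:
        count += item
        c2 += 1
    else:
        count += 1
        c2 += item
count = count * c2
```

196

item=2: even, count = 1+2 = 3; c2=1
item=0: even, count = 3+0 = 3; c2=2
item=1: not even, count = 3+1 = 4; c2=3
item=5: not even, count = 4+1 = 5; c2=8
item=9: not even, count = 5+1 = 6; c2=17
item=11: not even, count = 6+1 = 7; c2=28
count*c2 = 7*28 = 196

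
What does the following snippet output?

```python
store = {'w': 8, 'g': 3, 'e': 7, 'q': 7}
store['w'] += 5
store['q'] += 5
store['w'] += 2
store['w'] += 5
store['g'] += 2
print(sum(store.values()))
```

store['w'] = 8+5 = 13 → {'w': 13, 'g': 3, 'e': 7, 'q': 7}
store['q'] = 7+5 = 12 → {'w': 13, 'g': 3, 'e': 7, 'q': 12}
store['w'] = 13+2 = 15 → {'w': 15, 'g': 3, 'e': 7, 'q': 12}
store['w'] = 15+5 = 20 → {'w': 20, 'g': 3, 'e': 7, 'q': 12}
store['g'] = 3+2 = 5 → {'w': 20, 'g': 5, 'e': 7, 'q': 12}
sum of values = 44

44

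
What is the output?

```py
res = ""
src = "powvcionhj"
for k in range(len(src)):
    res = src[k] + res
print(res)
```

k=0: prepend 'p' → 'p'
k=1: prepend 'o' → 'op'
k=2: prepend 'w' → 'wop'
k=3: prepend 'v' → 'vwop'
k=4: prepend 'c' → 'cvwop'
k=5: prepend 'i' → 'icvwop'
k=6: prepend 'o' → 'oicvwop'
k=7: prepend 'n' → 'noicvwop'
k=8: prepend 'h' → 'hnoicvwop'
k=9: prepend 'j' → 'jhnoicvwop'

jhnoicvwop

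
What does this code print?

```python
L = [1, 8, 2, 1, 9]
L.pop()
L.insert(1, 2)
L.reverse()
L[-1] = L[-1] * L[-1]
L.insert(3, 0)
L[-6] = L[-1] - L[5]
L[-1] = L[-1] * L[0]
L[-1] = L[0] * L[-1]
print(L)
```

pop() removes 9 → [1, 8, 2, 1]
insert 2 at 1 → [1, 2, 8, 2, 1]
reverse → [1, 2, 8, 2, 1]
L[-1] = L[-1]*L[-1] = 1*1 = 1 → [1, 2, 8, 2, 1]
insert 0 at 3 → [1, 2, 8, 0, 2, 1]
L[-6] = L[-1]-L[5] = 1-1 = 0 → [0, 2, 8, 0, 2, 1]
L[-1] = L[-1]*L[0] = 1*0 = 0 → [0, 2, 8, 0, 2, 0]
L[-1] = L[0]*L[-1] = 0*0 = 0 → [0, 2, 8, 0, 2, 0]

[0, 2, 8, 0, 2, 0]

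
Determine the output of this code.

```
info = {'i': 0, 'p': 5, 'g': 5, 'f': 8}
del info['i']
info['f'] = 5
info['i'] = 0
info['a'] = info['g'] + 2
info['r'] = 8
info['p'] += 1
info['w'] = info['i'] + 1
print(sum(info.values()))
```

del 'i' → {'p': 5, 'g': 5, 'f': 8}
info['f'] = 5 → {'p': 5, 'g': 5, 'f': 5}
info['i'] = 0 → {'p': 5, 'g': 5, 'f': 5, 'i': 0}
info['a'] = info['g']+2 = 7 → {'p': 5, 'g': 5, 'f': 5, 'i': 0, 'a': 7}
info['r'] = 8 → {'p': 5, 'g': 5, 'f': 5, 'i': 0, 'a': 7, 'r': 8}
info['p'] = 5+1 = 6 → {'p': 6, 'g': 5, 'f': 5, 'i': 0, 'a': 7, 'r': 8}
info['w'] = info['i']+1 = 1 → {'p': 6, 'g': 5, 'f': 5, 'i': 0, 'a': 7, 'r': 8, 'w': 1}
sum of values = 32

32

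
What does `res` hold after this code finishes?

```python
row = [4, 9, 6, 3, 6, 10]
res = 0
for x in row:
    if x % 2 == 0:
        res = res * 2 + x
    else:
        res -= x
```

-6

x=4: even, res = 0*2+4 = 4
x=9: not even, res = 4-9 = -5
x=6: even, res = (-5)*2+6 = -4
x=3: not even, res = (-4)-3 = -7
x=6: even, res = (-7)*2+6 = -8
x=10: even, res = (-8)*2+10 = -6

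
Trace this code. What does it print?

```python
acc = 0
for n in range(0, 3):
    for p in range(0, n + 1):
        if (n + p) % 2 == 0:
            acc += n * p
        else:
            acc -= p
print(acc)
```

n=0,p=0: even sum, acc = 0+0 = 0
n=1,p=0: odd sum, acc = 0-0 = 0
n=1,p=1: even sum, acc = 0+1 = 1
n=2,p=0: even sum, acc = 1+0 = 1
n=2,p=1: odd sum, acc = 1-1 = 0
n=2,p=2: even sum, acc = 0+4 = 4

4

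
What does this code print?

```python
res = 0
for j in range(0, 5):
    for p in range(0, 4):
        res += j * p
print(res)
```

j=0,p=0: res = 0+0 = 0
j=0,p=1: res = 0+0 = 0
j=0,p=2: res = 0+0 = 0
j=0,p=3: res = 0+0 = 0
j=1,p=0: res = 0+0 = 0
j=1,p=1: res = 0+1 = 1
j=1,p=2: res = 1+2 = 3
j=1,p=3: res = 3+3 = 6
j=2,p=0: res = 6+0 = 6
j=2,p=1: res = 6+2 = 8
j=2,p=2: res = 8+4 = 12
j=2,p=3: res = 12+6 = 18
j=3,p=0: res = 18+0 = 18
j=3,p=1: res = 18+3 = 21
j=3,p=2: res = 21+6 = 27
j=3,p=3: res = 27+9 = 36
j=4,p=0: res = 36+0 = 36
j=4,p=1: res = 36+4 = 40
j=4,p=2: res = 40+8 = 48
j=4,p=3: res = 48+12 = 60

60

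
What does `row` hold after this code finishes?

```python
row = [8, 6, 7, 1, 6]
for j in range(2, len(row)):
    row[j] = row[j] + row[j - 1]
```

j=2: row[2] = 7+6 = 13 → [8, 6, 13, 1, 6]
j=3: row[3] = 1+13 = 14 → [8, 6, 13, 14, 6]
j=4: row[4] = 6+14 = 20 → [8, 6, 13, 14, 20]

[8, 6, 13, 14, 20]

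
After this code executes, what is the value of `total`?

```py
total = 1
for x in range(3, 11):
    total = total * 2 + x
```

x=3: total = 1*2+3 = 5
x=4: total = 5*2+4 = 14
x=5: total = 14*2+5 = 33
x=6: total = 33*2+6 = 72
x=7: total = 72*2+7 = 151
x=8: total = 151*2+8 = 310
x=9: total = 310*2+9 = 629
x=10: total = 629*2+10 = 1268

1268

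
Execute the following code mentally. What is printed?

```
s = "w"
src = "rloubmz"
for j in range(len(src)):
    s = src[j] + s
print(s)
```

zmbuolrw

j=0: prepend 'r' → 'rw'
j=1: prepend 'l' → 'lrw'
j=2: prepend 'o' → 'olrw'
j=3: prepend 'u' → 'uolrw'
j=4: prepend 'b' → 'buolrw'
j=5: prepend 'm' → 'mbuolrw'
j=6: prepend 'z' → 'zmbuolrw'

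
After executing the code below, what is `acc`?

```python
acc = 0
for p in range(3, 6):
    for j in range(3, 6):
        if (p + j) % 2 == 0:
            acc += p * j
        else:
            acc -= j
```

p=3,j=3: even sum, acc = 0+9 = 9
p=3,j=4: odd sum, acc = 9-4 = 5
p=3,j=5: even sum, acc = 5+15 = 20
p=4,j=3: odd sum, acc = 20-3 = 17
p=4,j=4: even sum, acc = 17+16 = 33
p=4,j=5: odd sum, acc = 33-5 = 28
p=5,j=3: even sum, acc = 28+15 = 43
p=5,j=4: odd sum, acc = 43-4 = 39
p=5,j=5: even sum, acc = 39+25 = 64

64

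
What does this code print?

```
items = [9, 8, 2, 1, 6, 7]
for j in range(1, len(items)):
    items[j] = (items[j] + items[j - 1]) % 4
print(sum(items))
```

16

j=1: items[1] = (8+9)%4 = 1 → [9, 1, 2, 1, 6, 7]
j=2: items[2] = (2+1)%4 = 3 → [9, 1, 3, 1, 6, 7]
j=3: items[3] = (1+3)%4 = 0 → [9, 1, 3, 0, 6, 7]
j=4: items[4] = (6+0)%4 = 2 → [9, 1, 3, 0, 2, 7]
j=5: items[5] = (7+2)%4 = 1 → [9, 1, 3, 0, 2, 1]
sum = 16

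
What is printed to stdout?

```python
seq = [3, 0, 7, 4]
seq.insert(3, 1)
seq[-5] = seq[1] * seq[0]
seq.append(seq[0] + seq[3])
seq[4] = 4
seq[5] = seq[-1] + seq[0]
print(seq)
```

insert 1 at 3 → [3, 0, 7, 1, 4]
seq[-5] = seq[1]*seq[0] = 0*3 = 0 → [0, 0, 7, 1, 4]
append seq[0]+seq[3] = 0+1 = 1 → [0, 0, 7, 1, 4, 1]
seq[4] = 4 → [0, 0, 7, 1, 4, 1]
seq[5] = seq[-1]+seq[0] = 1+0 = 1 → [0, 0, 7, 1, 4, 1]

[0, 0, 7, 1, 4, 1]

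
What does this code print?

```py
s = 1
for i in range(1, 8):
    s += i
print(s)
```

29

i=1: s = 1+1 = 2
i=2: s = 2+2 = 4
i=3: s = 4+3 = 7
i=4: s = 7+4 = 11
i=5: s = 11+5 = 16
i=6: s = 16+6 = 22
i=7: s = 22+7 = 29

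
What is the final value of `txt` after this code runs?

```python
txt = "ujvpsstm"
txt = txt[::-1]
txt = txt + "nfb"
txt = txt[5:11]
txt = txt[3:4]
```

'n'

reverse → 'mtsspvju'
+ 'nfb' → 'mtsspvjunfb'
slice [5:11] → 'vjunfb'
slice [3:4] → 'n'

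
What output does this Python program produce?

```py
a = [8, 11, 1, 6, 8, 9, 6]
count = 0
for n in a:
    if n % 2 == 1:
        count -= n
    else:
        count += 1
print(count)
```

n=8: not odd, count = 0+1 = 1
n=11: odd, count = 1-11 = -10
n=1: odd, count = (-10)-1 = -11
n=6: not odd, count = (-11)+1 = -10
n=8: not odd, count = (-10)+1 = -9
n=9: odd, count = (-9)-9 = -18
n=6: not odd, count = (-18)+1 = -17

-17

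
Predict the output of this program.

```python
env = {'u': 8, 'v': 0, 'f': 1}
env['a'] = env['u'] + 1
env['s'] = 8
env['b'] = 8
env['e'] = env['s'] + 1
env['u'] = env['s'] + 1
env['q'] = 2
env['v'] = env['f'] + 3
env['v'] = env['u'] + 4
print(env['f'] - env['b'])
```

-7

env['a'] = env['u']+1 = 9 → {'u': 8, 'v': 0, 'f': 1, 'a': 9}
env['s'] = 8 → {'u': 8, 'v': 0, 'f': 1, 'a': 9, 's': 8}
env['b'] = 8 → {'u': 8, 'v': 0, 'f': 1, 'a': 9, 's': 8, 'b': 8}
env['e'] = env['s']+1 = 9 → {'u': 8, 'v': 0, 'f': 1, 'a': 9, 's': 8, 'b': 8, 'e': 9}
env['u'] = env['s']+1 = 9 → {'u': 9, 'v': 0, 'f': 1, 'a': 9, 's': 8, 'b': 8, 'e': 9}
env['q'] = 2 → {'u': 9, 'v': 0, 'f': 1, 'a': 9, 's': 8, 'b': 8, 'e': 9, 'q': 2}
env['v'] = env['f']+3 = 4 → {'u': 9, 'v': 4, 'f': 1, 'a': 9, 's': 8, 'b': 8, 'e': 9, 'q': 2}
env['v'] = env['u']+4 = 13 → {'u': 9, 'v': 13, 'f': 1, 'a': 9, 's': 8, 'b': 8, 'e': 9, 'q': 2}
env['f']-env['b'] = 1-8 = -7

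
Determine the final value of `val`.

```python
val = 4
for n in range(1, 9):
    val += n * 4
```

n=1: val = 4+1*4 = 8
n=2: val = 8+2*4 = 16
n=3: val = 16+3*4 = 28
n=4: val = 28+4*4 = 44
n=5: val = 44+5*4 = 64
n=6: val = 64+6*4 = 88
n=7: val = 88+7*4 = 116
n=8: val = 116+8*4 = 148

148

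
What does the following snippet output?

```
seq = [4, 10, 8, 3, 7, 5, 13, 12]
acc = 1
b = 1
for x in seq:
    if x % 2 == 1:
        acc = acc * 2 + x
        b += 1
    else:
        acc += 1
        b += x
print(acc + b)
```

179

x=4: not odd, acc = 1+1 = 2; b=5
x=10: not odd, acc = 2+1 = 3; b=15
x=8: not odd, acc = 3+1 = 4; b=23
x=3: odd, acc = 4*2+3 = 11; b=24
x=7: odd, acc = 11*2+7 = 29; b=25
x=5: odd, acc = 29*2+5 = 63; b=26
x=13: odd, acc = 63*2+13 = 139; b=27
x=12: not odd, acc = 139+1 = 140; b=39
acc+b = 140+39 = 179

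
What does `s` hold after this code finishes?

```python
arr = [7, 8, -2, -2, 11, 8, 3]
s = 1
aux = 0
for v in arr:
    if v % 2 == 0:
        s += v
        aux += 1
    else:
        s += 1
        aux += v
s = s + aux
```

v=7: not even, s = 1+1 = 2; aux=7
v=8: even, s = 2+8 = 10; aux=8
v=-2: even, s = 10+(-2) = 8; aux=9
v=-2: even, s = 8+(-2) = 6; aux=10
v=11: not even, s = 6+1 = 7; aux=21
v=8: even, s = 7+8 = 15; aux=22
v=3: not even, s = 15+1 = 16; aux=25
s+aux = 16+25 = 41

41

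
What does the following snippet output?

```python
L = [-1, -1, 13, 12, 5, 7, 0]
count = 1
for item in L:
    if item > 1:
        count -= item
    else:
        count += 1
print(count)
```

-33

item=-1: not >1, count = 1+1 = 2
item=-1: not >1, count = 2+1 = 3
item=13: >1, count = 3-13 = -10
item=12: >1, count = (-10)-12 = -22
item=5: >1, count = (-22)-5 = -27
item=7: >1, count = (-27)-7 = -34
item=0: not >1, count = (-34)+1 = -33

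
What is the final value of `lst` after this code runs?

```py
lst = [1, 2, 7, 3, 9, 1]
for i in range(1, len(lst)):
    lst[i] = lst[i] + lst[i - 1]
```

[1, 3, 10, 13, 22, 23]

i=1: lst[1] = 2+1 = 3 → [1, 3, 7, 3, 9, 1]
i=2: lst[2] = 7+3 = 10 → [1, 3, 10, 3, 9, 1]
i=3: lst[3] = 3+10 = 13 → [1, 3, 10, 13, 9, 1]
i=4: lst[4] = 9+13 = 22 → [1, 3, 10, 13, 22, 1]
i=5: lst[5] = 1+22 = 23 → [1, 3, 10, 13, 22, 23]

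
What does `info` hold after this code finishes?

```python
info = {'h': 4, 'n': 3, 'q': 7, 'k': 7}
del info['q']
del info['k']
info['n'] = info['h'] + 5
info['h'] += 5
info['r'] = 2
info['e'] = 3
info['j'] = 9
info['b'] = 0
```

{'h': 9, 'n': 9, 'r': 2, 'e': 3, 'j': 9, 'b': 0}

del 'q' → {'h': 4, 'n': 3, 'k': 7}
del 'k' → {'h': 4, 'n': 3}
info['n'] = info['h']+5 = 9 → {'h': 4, 'n': 9}
info['h'] = 4+5 = 9 → {'h': 9, 'n': 9}
info['r'] = 2 → {'h': 9, 'n': 9, 'r': 2}
info['e'] = 3 → {'h': 9, 'n': 9, 'r': 2, 'e': 3}
info['j'] = 9 → {'h': 9, 'n': 9, 'r': 2, 'e': 3, 'j': 9}
info['b'] = 0 → {'h': 9, 'n': 9, 'r': 2, 'e': 3, 'j': 9, 'b': 0}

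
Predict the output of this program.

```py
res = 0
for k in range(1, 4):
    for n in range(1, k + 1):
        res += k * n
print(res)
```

k=1,n=1: res = 0+1 = 1
k=2,n=1: res = 1+2 = 3
k=2,n=2: res = 3+4 = 7
k=3,n=1: res = 7+3 = 10
k=3,n=2: res = 10+6 = 16
k=3,n=3: res = 16+9 = 25

25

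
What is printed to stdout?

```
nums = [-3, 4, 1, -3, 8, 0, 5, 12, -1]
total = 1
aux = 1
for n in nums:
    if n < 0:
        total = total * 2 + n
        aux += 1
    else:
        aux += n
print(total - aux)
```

-45

n=-3: <0, total = 1*2+(-3) = -1; aux=2
n=4: not <0; aux=6
n=1: not <0; aux=7
n=-3: <0, total = (-1)*2+(-3) = -5; aux=8
n=8: not <0; aux=16
n=0: not <0; aux=16
n=5: not <0; aux=21
n=12: not <0; aux=33
n=-1: <0, total = (-5)*2+(-1) = -11; aux=34
total-aux = (-11)-34 = -45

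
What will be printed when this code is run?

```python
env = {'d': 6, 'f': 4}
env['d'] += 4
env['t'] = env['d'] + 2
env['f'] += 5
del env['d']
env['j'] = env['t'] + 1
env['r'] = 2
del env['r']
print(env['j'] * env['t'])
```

env['d'] = 6+4 = 10 → {'d': 10, 'f': 4}
env['t'] = env['d']+2 = 12 → {'d': 10, 'f': 4, 't': 12}
env['f'] = 4+5 = 9 → {'d': 10, 'f': 9, 't': 12}
del 'd' → {'f': 9, 't': 12}
env['j'] = env['t']+1 = 13 → {'f': 9, 't': 12, 'j': 13}
env['r'] = 2 → {'f': 9, 't': 12, 'j': 13, 'r': 2}
del 'r' → {'f': 9, 't': 12, 'j': 13}
env['j']*env['t'] = 13*12 = 156

156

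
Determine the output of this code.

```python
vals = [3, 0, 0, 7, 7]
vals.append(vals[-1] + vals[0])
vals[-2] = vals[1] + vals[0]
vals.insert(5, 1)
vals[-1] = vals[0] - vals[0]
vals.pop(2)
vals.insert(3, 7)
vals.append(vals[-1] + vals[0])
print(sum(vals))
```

append vals[-1]+vals[0] = 7+3 = 10 → [3, 0, 0, 7, 7, 10]
vals[-2] = vals[1]+vals[0] = 0+3 = 3 → [3, 0, 0, 7, 3, 10]
insert 1 at 5 → [3, 0, 0, 7, 3, 1, 10]
vals[-1] = vals[0]-vals[0] = 3-3 = 0 → [3, 0, 0, 7, 3, 1, 0]
pop(2) removes 0 → [3, 0, 7, 3, 1, 0]
insert 7 at 3 → [3, 0, 7, 7, 3, 1, 0]
append vals[-1]+vals[0] = 0+3 = 3 → [3, 0, 7, 7, 3, 1, 0, 3]
sum = 24

24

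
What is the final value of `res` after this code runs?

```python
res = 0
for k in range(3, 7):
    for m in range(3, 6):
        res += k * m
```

k=3,m=3: res = 0+9 = 9
k=3,m=4: res = 9+12 = 21
k=3,m=5: res = 21+15 = 36
k=4,m=3: res = 36+12 = 48
k=4,m=4: res = 48+16 = 64
k=4,m=5: res = 64+20 = 84
k=5,m=3: res = 84+15 = 99
k=5,m=4: res = 99+20 = 119
k=5,m=5: res = 119+25 = 144
k=6,m=3: res = 144+18 = 162
k=6,m=4: res = 162+24 = 186
k=6,m=5: res = 186+30 = 216

216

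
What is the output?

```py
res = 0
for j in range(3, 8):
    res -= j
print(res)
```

-25

j=3: res = 0-3 = -3
j=4: res = (-3)-4 = -7
j=5: res = (-7)-5 = -12
j=6: res = (-12)-6 = -18
j=7: res = (-18)-7 = -25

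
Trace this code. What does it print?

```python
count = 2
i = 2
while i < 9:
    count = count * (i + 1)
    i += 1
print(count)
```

i=2: count = 2*3 = 6
i=3: count = 6*4 = 24
i=4: count = 24*5 = 120
i=5: count = 120*6 = 720
i=6: count = 720*7 = 5040
i=7: count = 5040*8 = 40320
i=8: count = 40320*9 = 362880

362880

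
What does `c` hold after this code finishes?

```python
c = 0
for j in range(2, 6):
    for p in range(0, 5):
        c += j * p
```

140

j=2,p=0: c = 0+0 = 0
j=2,p=1: c = 0+2 = 2
j=2,p=2: c = 2+4 = 6
j=2,p=3: c = 6+6 = 12
j=2,p=4: c = 12+8 = 20
j=3,p=0: c = 20+0 = 20
j=3,p=1: c = 20+3 = 23
j=3,p=2: c = 23+6 = 29
j=3,p=3: c = 29+9 = 38
j=3,p=4: c = 38+12 = 50
j=4,p=0: c = 50+0 = 50
j=4,p=1: c = 50+4 = 54
j=4,p=2: c = 54+8 = 62
j=4,p=3: c = 62+12 = 74
j=4,p=4: c = 74+16 = 90
j=5,p=0: c = 90+0 = 90
j=5,p=1: c = 90+5 = 95
j=5,p=2: c = 95+10 = 105
j=5,p=3: c = 105+15 = 120
j=5,p=4: c = 120+20 = 140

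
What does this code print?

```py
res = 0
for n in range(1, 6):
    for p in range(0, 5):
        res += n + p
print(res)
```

125

n=1,p=0: res = 0+1 = 1
n=1,p=1: res = 1+2 = 3
n=1,p=2: res = 3+3 = 6
n=1,p=3: res = 6+4 = 10
n=1,p=4: res = 10+5 = 15
n=2,p=0: res = 15+2 = 17
n=2,p=1: res = 17+3 = 20
n=2,p=2: res = 20+4 = 24
n=2,p=3: res = 24+5 = 29
n=2,p=4: res = 29+6 = 35
n=3,p=0: res = 35+3 = 38
n=3,p=1: res = 38+4 = 42
n=3,p=2: res = 42+5 = 47
n=3,p=3: res = 47+6 = 53
n=3,p=4: res = 53+7 = 60
n=4,p=0: res = 60+4 = 64
n=4,p=1: res = 64+5 = 69
n=4,p=2: res = 69+6 = 75
n=4,p=3: res = 75+7 = 82
n=4,p=4: res = 82+8 = 90
n=5,p=0: res = 90+5 = 95
n=5,p=1: res = 95+6 = 101
n=5,p=2: res = 101+7 = 108
n=5,p=3: res = 108+8 = 116
n=5,p=4: res = 116+9 = 125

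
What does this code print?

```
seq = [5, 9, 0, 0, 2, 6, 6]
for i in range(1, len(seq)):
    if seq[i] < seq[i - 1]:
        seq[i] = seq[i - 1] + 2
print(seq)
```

[5, 9, 11, 13, 15, 17, 19]

i=1: 9>=5, unchanged → [5, 9, 0, 0, 2, 6, 6]
i=2: 0<9, seq[2] = 9+2 = 11 → [5, 9, 11, 0, 2, 6, 6]
i=3: 0<11, seq[3] = 11+2 = 13 → [5, 9, 11, 13, 2, 6, 6]
i=4: 2<13, seq[4] = 13+2 = 15 → [5, 9, 11, 13, 15, 6, 6]
i=5: 6<15, seq[5] = 15+2 = 17 → [5, 9, 11, 13, 15, 17, 6]
i=6: 6<17, seq[6] = 17+2 = 19 → [5, 9, 11, 13, 15, 17, 19]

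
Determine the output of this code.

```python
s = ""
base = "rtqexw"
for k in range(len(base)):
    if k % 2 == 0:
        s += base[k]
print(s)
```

rqx

k=0: add 'r' → 'r'
k=1: skip
k=2: add 'q' → 'rq'
k=3: skip
k=4: add 'x' → 'rqx'
k=5: skip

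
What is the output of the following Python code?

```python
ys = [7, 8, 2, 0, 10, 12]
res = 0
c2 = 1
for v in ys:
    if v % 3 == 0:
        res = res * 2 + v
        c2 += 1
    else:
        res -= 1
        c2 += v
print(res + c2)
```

28

v=7: not %3==0, res = 0-1 = -1; c2=8
v=8: not %3==0, res = (-1)-1 = -2; c2=16
v=2: not %3==0, res = (-2)-1 = -3; c2=18
v=0: %3==0, res = (-3)*2+0 = -6; c2=19
v=10: not %3==0, res = (-6)-1 = -7; c2=29
v=12: %3==0, res = (-7)*2+12 = -2; c2=30
res+c2 = (-2)+30 = 28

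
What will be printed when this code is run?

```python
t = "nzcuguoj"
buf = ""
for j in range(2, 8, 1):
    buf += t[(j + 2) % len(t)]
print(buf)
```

guojnz

j=2: add t[4]='g' → 'g'
j=3: add t[5]='u' → 'gu'
j=4: add t[6]='o' → 'guo'
j=5: add t[7]='j' → 'guoj'
j=6: add t[0]='n' → 'guojn'
j=7: add t[1]='z' → 'guojnz'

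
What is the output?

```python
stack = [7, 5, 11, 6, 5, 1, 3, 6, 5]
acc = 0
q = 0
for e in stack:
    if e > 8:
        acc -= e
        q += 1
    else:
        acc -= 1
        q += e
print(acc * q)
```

e=7: not >8, acc = 0-1 = -1; q=7
e=5: not >8, acc = (-1)-1 = -2; q=12
e=11: >8, acc = (-2)-11 = -13; q=13
e=6: not >8, acc = (-13)-1 = -14; q=19
e=5: not >8, acc = (-14)-1 = -15; q=24
e=1: not >8, acc = (-15)-1 = -16; q=25
e=3: not >8, acc = (-16)-1 = -17; q=28
e=6: not >8, acc = (-17)-1 = -18; q=34
e=5: not >8, acc = (-18)-1 = -19; q=39
acc*q = (-19)*39 = -741

-741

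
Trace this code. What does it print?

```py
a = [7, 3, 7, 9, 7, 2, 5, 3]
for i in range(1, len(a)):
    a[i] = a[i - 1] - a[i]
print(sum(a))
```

-99

i=1: a[1] = 7-3 = 4 → [7, 4, 7, 9, 7, 2, 5, 3]
i=2: a[2] = 4-7 = -3 → [7, 4, -3, 9, 7, 2, 5, 3]
i=3: a[3] = (-3)-9 = -12 → [7, 4, -3, -12, 7, 2, 5, 3]
i=4: a[4] = (-12)-7 = -19 → [7, 4, -3, -12, -19, 2, 5, 3]
i=5: a[5] = (-19)-2 = -21 → [7, 4, -3, -12, -19, -21, 5, 3]
i=6: a[6] = (-21)-5 = -26 → [7, 4, -3, -12, -19, -21, -26, 3]
i=7: a[7] = (-26)-3 = -29 → [7, 4, -3, -12, -19, -21, -26, -29]
sum = -99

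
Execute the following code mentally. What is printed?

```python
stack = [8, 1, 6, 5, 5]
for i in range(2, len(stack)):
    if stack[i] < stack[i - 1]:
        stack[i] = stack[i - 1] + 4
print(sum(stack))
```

i=2: 6>=1, unchanged → [8, 1, 6, 5, 5]
i=3: 5<6, stack[3] = 6+4 = 10 → [8, 1, 6, 10, 5]
i=4: 5<10, stack[4] = 10+4 = 14 → [8, 1, 6, 10, 14]
sum = 39

39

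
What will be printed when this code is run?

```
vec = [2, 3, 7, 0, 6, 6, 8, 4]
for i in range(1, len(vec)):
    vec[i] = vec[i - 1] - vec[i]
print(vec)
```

i=1: vec[1] = 2-3 = -1 → [2, -1, 7, 0, 6, 6, 8, 4]
i=2: vec[2] = (-1)-7 = -8 → [2, -1, -8, 0, 6, 6, 8, 4]
i=3: vec[3] = (-8)-0 = -8 → [2, -1, -8, -8, 6, 6, 8, 4]
i=4: vec[4] = (-8)-6 = -14 → [2, -1, -8, -8, -14, 6, 8, 4]
i=5: vec[5] = (-14)-6 = -20 → [2, -1, -8, -8, -14, -20, 8, 4]
i=6: vec[6] = (-20)-8 = -28 → [2, -1, -8, -8, -14, -20, -28, 4]
i=7: vec[7] = (-28)-4 = -32 → [2, -1, -8, -8, -14, -20, -28, -32]

[2, -1, -8, -8, -14, -20, -28, -32]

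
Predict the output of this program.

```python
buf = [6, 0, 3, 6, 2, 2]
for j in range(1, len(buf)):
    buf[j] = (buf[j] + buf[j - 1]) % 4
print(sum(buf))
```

j=1: buf[1] = (0+6)%4 = 2 → [6, 2, 3, 6, 2, 2]
j=2: buf[2] = (3+2)%4 = 1 → [6, 2, 1, 6, 2, 2]
j=3: buf[3] = (6+1)%4 = 3 → [6, 2, 1, 3, 2, 2]
j=4: buf[4] = (2+3)%4 = 1 → [6, 2, 1, 3, 1, 2]
j=5: buf[5] = (2+1)%4 = 3 → [6, 2, 1, 3, 1, 3]
sum = 16

16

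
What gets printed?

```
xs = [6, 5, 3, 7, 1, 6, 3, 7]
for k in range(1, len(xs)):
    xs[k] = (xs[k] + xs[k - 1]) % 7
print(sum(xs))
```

k=1: xs[1] = (5+6)%7 = 4 → [6, 4, 3, 7, 1, 6, 3, 7]
k=2: xs[2] = (3+4)%7 = 0 → [6, 4, 0, 7, 1, 6, 3, 7]
k=3: xs[3] = (7+0)%7 = 0 → [6, 4, 0, 0, 1, 6, 3, 7]
k=4: xs[4] = (1+0)%7 = 1 → [6, 4, 0, 0, 1, 6, 3, 7]
k=5: xs[5] = (6+1)%7 = 0 → [6, 4, 0, 0, 1, 0, 3, 7]
k=6: xs[6] = (3+0)%7 = 3 → [6, 4, 0, 0, 1, 0, 3, 7]
k=7: xs[7] = (7+3)%7 = 3 → [6, 4, 0, 0, 1, 0, 3, 3]
sum = 17

17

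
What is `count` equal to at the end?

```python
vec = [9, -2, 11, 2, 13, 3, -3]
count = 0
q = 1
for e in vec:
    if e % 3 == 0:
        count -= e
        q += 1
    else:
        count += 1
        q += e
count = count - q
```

e=9: %3==0, count = 0-9 = -9; q=2
e=-2: not %3==0, count = (-9)+1 = -8; q=0
e=11: not %3==0, count = (-8)+1 = -7; q=11
e=2: not %3==0, count = (-7)+1 = -6; q=13
e=13: not %3==0, count = (-6)+1 = -5; q=26
e=3: %3==0, count = (-5)-3 = -8; q=27
e=-3: %3==0, count = (-8)-(-3) = -5; q=28
count-q = (-5)-28 = -33

-33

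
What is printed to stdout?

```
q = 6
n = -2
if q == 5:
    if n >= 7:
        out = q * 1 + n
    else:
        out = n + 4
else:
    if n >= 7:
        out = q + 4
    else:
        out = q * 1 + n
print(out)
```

q=6, n=-2
q == 5 is False; n >= 7 is False
→ out = q * 1 + n = 4

4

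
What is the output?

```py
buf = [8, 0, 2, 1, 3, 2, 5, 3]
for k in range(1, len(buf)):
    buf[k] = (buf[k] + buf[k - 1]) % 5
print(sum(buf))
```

22

k=1: buf[1] = (0+8)%5 = 3 → [8, 3, 2, 1, 3, 2, 5, 3]
k=2: buf[2] = (2+3)%5 = 0 → [8, 3, 0, 1, 3, 2, 5, 3]
k=3: buf[3] = (1+0)%5 = 1 → [8, 3, 0, 1, 3, 2, 5, 3]
k=4: buf[4] = (3+1)%5 = 4 → [8, 3, 0, 1, 4, 2, 5, 3]
k=5: buf[5] = (2+4)%5 = 1 → [8, 3, 0, 1, 4, 1, 5, 3]
k=6: buf[6] = (5+1)%5 = 1 → [8, 3, 0, 1, 4, 1, 1, 3]
k=7: buf[7] = (3+1)%5 = 4 → [8, 3, 0, 1, 4, 1, 1, 4]
sum = 22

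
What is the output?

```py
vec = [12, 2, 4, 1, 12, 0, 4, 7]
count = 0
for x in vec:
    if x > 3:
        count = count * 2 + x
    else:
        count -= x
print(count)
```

x=12: >3, count = 0*2+12 = 12
x=2: not >3, count = 12-2 = 10
x=4: >3, count = 10*2+4 = 24
x=1: not >3, count = 24-1 = 23
x=12: >3, count = 23*2+12 = 58
x=0: not >3, count = 58-0 = 58
x=4: >3, count = 58*2+4 = 120
x=7: >3, count = 120*2+7 = 247

247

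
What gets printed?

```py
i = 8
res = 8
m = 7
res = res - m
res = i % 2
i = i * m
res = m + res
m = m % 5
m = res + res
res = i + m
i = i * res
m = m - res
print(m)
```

-56

res = 8-7 = 1
res = 8%2 = 0
i = 8*7 = 56
res = 7+0 = 7
m = 7%5 = 2
m = 7+7 = 14
res = 56+14 = 70
i = 56*70 = 3920
m = 14-70 = -56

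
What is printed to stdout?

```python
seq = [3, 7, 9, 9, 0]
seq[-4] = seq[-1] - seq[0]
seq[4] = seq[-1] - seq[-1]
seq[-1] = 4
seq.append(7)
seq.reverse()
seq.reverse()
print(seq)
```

[3, -3, 9, 9, 4, 7]

seq[-4] = seq[-1]-seq[0] = 0-3 = -3 → [3, -3, 9, 9, 0]
seq[4] = seq[-1]-seq[-1] = 0-0 = 0 → [3, -3, 9, 9, 0]
seq[-1] = 4 → [3, -3, 9, 9, 4]
append 7 → [3, -3, 9, 9, 4, 7]
reverse → [7, 4, 9, 9, -3, 3]
reverse → [3, -3, 9, 9, 4, 7]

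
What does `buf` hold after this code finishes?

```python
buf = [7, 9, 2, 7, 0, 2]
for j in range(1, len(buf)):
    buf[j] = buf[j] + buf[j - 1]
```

j=1: buf[1] = 9+7 = 16 → [7, 16, 2, 7, 0, 2]
j=2: buf[2] = 2+16 = 18 → [7, 16, 18, 7, 0, 2]
j=3: buf[3] = 7+18 = 25 → [7, 16, 18, 25, 0, 2]
j=4: buf[4] = 0+25 = 25 → [7, 16, 18, 25, 25, 2]
j=5: buf[5] = 2+25 = 27 → [7, 16, 18, 25, 25, 27]

[7, 16, 18, 25, 25, 27]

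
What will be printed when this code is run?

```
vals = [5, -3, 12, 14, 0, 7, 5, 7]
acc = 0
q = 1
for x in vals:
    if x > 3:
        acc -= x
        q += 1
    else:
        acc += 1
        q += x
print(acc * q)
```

-192

x=5: >3, acc = 0-5 = -5; q=2
x=-3: not >3, acc = (-5)+1 = -4; q=-1
x=12: >3, acc = (-4)-12 = -16; q=0
x=14: >3, acc = (-16)-14 = -30; q=1
x=0: not >3, acc = (-30)+1 = -29; q=1
x=7: >3, acc = (-29)-7 = -36; q=2
x=5: >3, acc = (-36)-5 = -41; q=3
x=7: >3, acc = (-41)-7 = -48; q=4
acc*q = (-48)*4 = -192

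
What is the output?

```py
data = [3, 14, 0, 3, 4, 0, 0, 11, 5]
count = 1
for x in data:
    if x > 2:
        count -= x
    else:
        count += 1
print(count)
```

x=3: >2, count = 1-3 = -2
x=14: >2, count = (-2)-14 = -16
x=0: not >2, count = (-16)+1 = -15
x=3: >2, count = (-15)-3 = -18
x=4: >2, count = (-18)-4 = -22
x=0: not >2, count = (-22)+1 = -21
x=0: not >2, count = (-21)+1 = -20
x=11: >2, count = (-20)-11 = -31
x=5: >2, count = (-31)-5 = -36

-36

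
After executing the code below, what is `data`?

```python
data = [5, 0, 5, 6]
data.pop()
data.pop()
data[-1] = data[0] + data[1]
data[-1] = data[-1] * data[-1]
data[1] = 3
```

[5, 3]

pop() removes 6 → [5, 0, 5]
pop() removes 5 → [5, 0]
data[-1] = data[0]+data[1] = 5+0 = 5 → [5, 5]
data[-1] = data[-1]*data[-1] = 5*5 = 25 → [5, 25]
data[1] = 3 → [5, 3]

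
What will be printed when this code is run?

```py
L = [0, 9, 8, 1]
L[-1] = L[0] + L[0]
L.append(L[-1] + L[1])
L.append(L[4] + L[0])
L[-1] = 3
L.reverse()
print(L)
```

[3, 9, 0, 8, 9, 0]

L[-1] = L[0]+L[0] = 0+0 = 0 → [0, 9, 8, 0]
append L[-1]+L[1] = 0+9 = 9 → [0, 9, 8, 0, 9]
append L[4]+L[0] = 9+0 = 9 → [0, 9, 8, 0, 9, 9]
L[-1] = 3 → [0, 9, 8, 0, 9, 3]
reverse → [3, 9, 0, 8, 9, 0]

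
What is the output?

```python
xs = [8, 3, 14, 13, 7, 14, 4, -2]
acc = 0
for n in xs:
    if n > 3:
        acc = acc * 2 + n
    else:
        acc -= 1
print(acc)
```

611

n=8: >3, acc = 0*2+8 = 8
n=3: not >3, acc = 8-1 = 7
n=14: >3, acc = 7*2+14 = 28
n=13: >3, acc = 28*2+13 = 69
n=7: >3, acc = 69*2+7 = 145
n=14: >3, acc = 145*2+14 = 304
n=4: >3, acc = 304*2+4 = 612
n=-2: not >3, acc = 612-1 = 611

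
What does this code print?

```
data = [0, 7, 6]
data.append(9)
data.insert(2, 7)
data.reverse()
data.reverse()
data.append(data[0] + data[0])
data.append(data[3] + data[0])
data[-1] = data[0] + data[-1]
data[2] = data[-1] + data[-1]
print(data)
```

[0, 7, 12, 6, 9, 0, 6]

append 9 → [0, 7, 6, 9]
insert 7 at 2 → [0, 7, 7, 6, 9]
reverse → [9, 6, 7, 7, 0]
reverse → [0, 7, 7, 6, 9]
append data[0]+data[0] = 0+0 = 0 → [0, 7, 7, 6, 9, 0]
append data[3]+data[0] = 6+0 = 6 → [0, 7, 7, 6, 9, 0, 6]
data[-1] = data[0]+data[-1] = 0+6 = 6 → [0, 7, 7, 6, 9, 0, 6]
data[2] = data[-1]+data[-1] = 6+6 = 12 → [0, 7, 12, 6, 9, 0, 6]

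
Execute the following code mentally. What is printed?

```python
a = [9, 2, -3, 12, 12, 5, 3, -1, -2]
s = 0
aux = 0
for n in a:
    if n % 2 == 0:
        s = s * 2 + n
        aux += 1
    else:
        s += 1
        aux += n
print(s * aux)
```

n=9: not even, s = 0+1 = 1; aux=9
n=2: even, s = 1*2+2 = 4; aux=10
n=-3: not even, s = 4+1 = 5; aux=7
n=12: even, s = 5*2+12 = 22; aux=8
n=12: even, s = 22*2+12 = 56; aux=9
n=5: not even, s = 56+1 = 57; aux=14
n=3: not even, s = 57+1 = 58; aux=17
n=-1: not even, s = 58+1 = 59; aux=16
n=-2: even, s = 59*2+(-2) = 116; aux=17
s*aux = 116*17 = 1972

1972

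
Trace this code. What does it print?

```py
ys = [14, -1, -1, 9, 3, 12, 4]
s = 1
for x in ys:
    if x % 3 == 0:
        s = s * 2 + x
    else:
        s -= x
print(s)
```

-38

x=14: not %3==0, s = 1-14 = -13
x=-1: not %3==0, s = (-13)-(-1) = -12
x=-1: not %3==0, s = (-12)-(-1) = -11
x=9: %3==0, s = (-11)*2+9 = -13
x=3: %3==0, s = (-13)*2+3 = -23
x=12: %3==0, s = (-23)*2+12 = -34
x=4: not %3==0, s = (-34)-4 = -38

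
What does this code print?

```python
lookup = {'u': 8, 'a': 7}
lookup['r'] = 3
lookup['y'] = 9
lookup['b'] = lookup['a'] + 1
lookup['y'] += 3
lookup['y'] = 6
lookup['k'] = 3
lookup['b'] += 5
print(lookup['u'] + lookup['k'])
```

11

lookup['r'] = 3 → {'u': 8, 'a': 7, 'r': 3}
lookup['y'] = 9 → {'u': 8, 'a': 7, 'r': 3, 'y': 9}
lookup['b'] = lookup['a']+1 = 8 → {'u': 8, 'a': 7, 'r': 3, 'y': 9, 'b': 8}
lookup['y'] = 9+3 = 12 → {'u': 8, 'a': 7, 'r': 3, 'y': 12, 'b': 8}
lookup['y'] = 6 → {'u': 8, 'a': 7, 'r': 3, 'y': 6, 'b': 8}
lookup['k'] = 3 → {'u': 8, 'a': 7, 'r': 3, 'y': 6, 'b': 8, 'k': 3}
lookup['b'] = 8+5 = 13 → {'u': 8, 'a': 7, 'r': 3, 'y': 6, 'b': 13, 'k': 3}
lookup['u']+lookup['k'] = 8+3 = 11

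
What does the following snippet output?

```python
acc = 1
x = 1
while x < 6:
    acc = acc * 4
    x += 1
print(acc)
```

x=1: acc = 1*4 = 4
x=2: acc = 4*4 = 16
x=3: acc = 16*4 = 64
x=4: acc = 64*4 = 256
x=5: acc = 256*4 = 1024

1024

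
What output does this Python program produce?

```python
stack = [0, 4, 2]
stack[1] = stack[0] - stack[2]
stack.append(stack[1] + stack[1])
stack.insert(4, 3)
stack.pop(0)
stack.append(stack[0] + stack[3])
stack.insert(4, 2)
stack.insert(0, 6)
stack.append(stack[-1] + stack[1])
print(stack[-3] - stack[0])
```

-4

stack[1] = stack[0]-stack[2] = 0-2 = -2 → [0, -2, 2]
append stack[1]+stack[1] = (-2)+(-2) = -4 → [0, -2, 2, -4]
insert 3 at 4 → [0, -2, 2, -4, 3]
pop(0) removes 0 → [-2, 2, -4, 3]
append stack[0]+stack[3] = (-2)+3 = 1 → [-2, 2, -4, 3, 1]
insert 2 at 4 → [-2, 2, -4, 3, 2, 1]
insert 6 at 0 → [6, -2, 2, -4, 3, 2, 1]
append stack[-1]+stack[1] = 1+(-2) = -1 → [6, -2, 2, -4, 3, 2, 1, -1]
stack[-3]-stack[0] = 2-6 = -4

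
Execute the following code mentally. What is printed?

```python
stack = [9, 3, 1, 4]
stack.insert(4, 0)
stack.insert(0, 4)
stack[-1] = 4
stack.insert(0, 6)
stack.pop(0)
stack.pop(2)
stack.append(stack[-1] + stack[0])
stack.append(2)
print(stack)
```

[4, 9, 1, 4, 4, 8, 2]

insert 0 at 4 → [9, 3, 1, 4, 0]
insert 4 at 0 → [4, 9, 3, 1, 4, 0]
stack[-1] = 4 → [4, 9, 3, 1, 4, 4]
insert 6 at 0 → [6, 4, 9, 3, 1, 4, 4]
pop(0) removes 6 → [4, 9, 3, 1, 4, 4]
pop(2) removes 3 → [4, 9, 1, 4, 4]
append stack[-1]+stack[0] = 4+4 = 8 → [4, 9, 1, 4, 4, 8]
append 2 → [4, 9, 1, 4, 4, 8, 2]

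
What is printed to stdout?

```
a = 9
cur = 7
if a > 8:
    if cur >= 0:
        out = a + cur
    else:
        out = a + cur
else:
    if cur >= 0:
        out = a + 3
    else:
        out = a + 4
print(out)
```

a=9, cur=7
a > 8 is True; cur >= 0 is True
→ out = a + cur = 16

16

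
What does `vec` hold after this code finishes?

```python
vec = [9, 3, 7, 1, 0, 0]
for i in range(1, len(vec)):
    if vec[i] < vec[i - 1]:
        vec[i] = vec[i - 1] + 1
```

[9, 10, 11, 12, 13, 14]

i=1: 3<9, vec[1] = 9+1 = 10 → [9, 10, 7, 1, 0, 0]
i=2: 7<10, vec[2] = 10+1 = 11 → [9, 10, 11, 1, 0, 0]
i=3: 1<11, vec[3] = 11+1 = 12 → [9, 10, 11, 12, 0, 0]
i=4: 0<12, vec[4] = 12+1 = 13 → [9, 10, 11, 12, 13, 0]
i=5: 0<13, vec[5] = 13+1 = 14 → [9, 10, 11, 12, 13, 14]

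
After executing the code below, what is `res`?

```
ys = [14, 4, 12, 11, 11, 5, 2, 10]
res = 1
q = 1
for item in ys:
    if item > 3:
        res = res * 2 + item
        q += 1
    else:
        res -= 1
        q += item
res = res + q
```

1504

item=14: >3, res = 1*2+14 = 16; q=2
item=4: >3, res = 16*2+4 = 36; q=3
item=12: >3, res = 36*2+12 = 84; q=4
item=11: >3, res = 84*2+11 = 179; q=5
item=11: >3, res = 179*2+11 = 369; q=6
item=5: >3, res = 369*2+5 = 743; q=7
item=2: not >3, res = 743-1 = 742; q=9
item=10: >3, res = 742*2+10 = 1494; q=10
res+q = 1494+10 = 1504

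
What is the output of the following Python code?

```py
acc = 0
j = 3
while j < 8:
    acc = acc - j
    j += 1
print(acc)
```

-25

j=3: acc = 0-3 = -3
j=4: acc = (-3)-4 = -7
j=5: acc = (-7)-5 = -12
j=6: acc = (-12)-6 = -18
j=7: acc = (-18)-7 = -25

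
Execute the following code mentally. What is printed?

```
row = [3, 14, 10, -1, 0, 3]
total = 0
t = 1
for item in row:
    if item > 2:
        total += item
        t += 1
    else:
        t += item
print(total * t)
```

item=3: >2, total = 0+3 = 3; t=2
item=14: >2, total = 3+14 = 17; t=3
item=10: >2, total = 17+10 = 27; t=4
item=-1: not >2; t=3
item=0: not >2; t=3
item=3: >2, total = 27+3 = 30; t=4
total*t = 30*4 = 120

120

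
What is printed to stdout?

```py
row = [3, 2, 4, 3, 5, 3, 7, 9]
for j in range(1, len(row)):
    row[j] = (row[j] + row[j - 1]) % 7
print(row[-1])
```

1

j=1: row[1] = (2+3)%7 = 5 → [3, 5, 4, 3, 5, 3, 7, 9]
j=2: row[2] = (4+5)%7 = 2 → [3, 5, 2, 3, 5, 3, 7, 9]
j=3: row[3] = (3+2)%7 = 5 → [3, 5, 2, 5, 5, 3, 7, 9]
j=4: row[4] = (5+5)%7 = 3 → [3, 5, 2, 5, 3, 3, 7, 9]
j=5: row[5] = (3+3)%7 = 6 → [3, 5, 2, 5, 3, 6, 7, 9]
j=6: row[6] = (7+6)%7 = 6 → [3, 5, 2, 5, 3, 6, 6, 9]
j=7: row[7] = (9+6)%7 = 1 → [3, 5, 2, 5, 3, 6, 6, 1]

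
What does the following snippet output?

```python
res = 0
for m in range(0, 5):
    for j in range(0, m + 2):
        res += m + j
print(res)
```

m=0,j=0: res = 0+0 = 0
m=0,j=1: res = 0+1 = 1
m=1,j=0: res = 1+1 = 2
m=1,j=1: res = 2+2 = 4
m=1,j=2: res = 4+3 = 7
m=2,j=0: res = 7+2 = 9
m=2,j=1: res = 9+3 = 12
m=2,j=2: res = 12+4 = 16
m=2,j=3: res = 16+5 = 21
m=3,j=0: res = 21+3 = 24
m=3,j=1: res = 24+4 = 28
m=3,j=2: res = 28+5 = 33
m=3,j=3: res = 33+6 = 39
m=3,j=4: res = 39+7 = 46
m=4,j=0: res = 46+4 = 50
m=4,j=1: res = 50+5 = 55
m=4,j=2: res = 55+6 = 61
m=4,j=3: res = 61+7 = 68
m=4,j=4: res = 68+8 = 76
m=4,j=5: res = 76+9 = 85

85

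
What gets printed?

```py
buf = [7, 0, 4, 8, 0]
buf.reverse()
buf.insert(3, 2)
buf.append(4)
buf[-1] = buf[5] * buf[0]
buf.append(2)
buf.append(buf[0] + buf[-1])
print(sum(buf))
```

25

reverse → [0, 8, 4, 0, 7]
insert 2 at 3 → [0, 8, 4, 2, 0, 7]
append 4 → [0, 8, 4, 2, 0, 7, 4]
buf[-1] = buf[5]*buf[0] = 7*0 = 0 → [0, 8, 4, 2, 0, 7, 0]
append 2 → [0, 8, 4, 2, 0, 7, 0, 2]
append buf[0]+buf[-1] = 0+2 = 2 → [0, 8, 4, 2, 0, 7, 0, 2, 2]
sum = 25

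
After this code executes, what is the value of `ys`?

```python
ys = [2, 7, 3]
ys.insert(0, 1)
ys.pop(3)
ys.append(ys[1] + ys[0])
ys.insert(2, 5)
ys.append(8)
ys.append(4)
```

insert 1 at 0 → [1, 2, 7, 3]
pop(3) removes 3 → [1, 2, 7]
append ys[1]+ys[0] = 2+1 = 3 → [1, 2, 7, 3]
insert 5 at 2 → [1, 2, 5, 7, 3]
append 8 → [1, 2, 5, 7, 3, 8]
append 4 → [1, 2, 5, 7, 3, 8, 4]

[1, 2, 5, 7, 3, 8, 4]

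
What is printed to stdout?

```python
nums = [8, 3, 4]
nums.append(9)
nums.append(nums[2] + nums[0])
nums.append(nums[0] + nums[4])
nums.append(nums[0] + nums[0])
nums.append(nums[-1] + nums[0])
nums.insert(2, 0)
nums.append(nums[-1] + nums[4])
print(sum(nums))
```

129

append 9 → [8, 3, 4, 9]
append nums[2]+nums[0] = 4+8 = 12 → [8, 3, 4, 9, 12]
append nums[0]+nums[4] = 8+12 = 20 → [8, 3, 4, 9, 12, 20]
append nums[0]+nums[0] = 8+8 = 16 → [8, 3, 4, 9, 12, 20, 16]
append nums[-1]+nums[0] = 16+8 = 24 → [8, 3, 4, 9, 12, 20, 16, 24]
insert 0 at 2 → [8, 3, 0, 4, 9, 12, 20, 16, 24]
append nums[-1]+nums[4] = 24+9 = 33 → [8, 3, 0, 4, 9, 12, 20, 16, 24, 33]
sum = 129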